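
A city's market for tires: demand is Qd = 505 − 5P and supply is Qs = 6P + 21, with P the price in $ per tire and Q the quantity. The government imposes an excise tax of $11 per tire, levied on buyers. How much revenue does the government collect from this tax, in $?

Tax revenue = $2805.

Without the tax, 505 − 5P = 6P + 21 gives 11P = 484, so P* = $44 and Q* = 285.
With the tax collected from buyers, demand (in seller-price terms) shifts: Qd = 505 − 5(P + 11).
Solving gives Q = 255 with buyers paying $50 and suppliers receiving $39 (the $11 wedge).
Revenue = t · Q = 11 · 255 = $2805.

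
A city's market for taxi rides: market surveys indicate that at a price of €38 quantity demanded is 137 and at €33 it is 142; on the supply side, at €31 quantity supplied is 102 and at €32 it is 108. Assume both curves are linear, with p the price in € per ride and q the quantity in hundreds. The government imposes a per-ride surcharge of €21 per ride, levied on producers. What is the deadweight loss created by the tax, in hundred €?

Demand slope: (142 − 137)/(33 − 38) = -1, so qd = 175 − p.
Supply slope: (108 − 102)/(32 − 31) = 6, so qs = 6p − 84.
Before the tax: set 175 − p = 6p − 84 → p* = €37, q* = 138.
With the tax collected from producers, supply shifts: qs = 6(p − 21) − 84.
New equilibrium: consumers pay €55, producers receive €34, q = 120. (Wedge: pb − ps = 21.)
Quantity falls by |ΔQ| = |138 − 120| = 18.
DWL = ½ · t · |ΔQ| = ½ · 21 · 18 = €189.

Deadweight loss = €189 hundred.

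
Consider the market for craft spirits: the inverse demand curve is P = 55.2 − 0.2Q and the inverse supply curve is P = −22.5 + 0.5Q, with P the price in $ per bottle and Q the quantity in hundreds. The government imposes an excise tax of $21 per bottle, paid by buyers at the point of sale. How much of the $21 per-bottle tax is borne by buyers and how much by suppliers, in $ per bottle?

Buyers bear $6 per bottle; suppliers bear $15 per bottle.

Inverting to Q(P) form: Qd = 276 − 5P; Qs = 2P + 45.
Without the tax, 276 − 5P = 2P + 45 gives 7P = 231, so P* = $33 and Q* = 111.
With the tax collected from buyers, demand (in seller-price terms) shifts: Qd = 276 − 5(P + 21).
New equilibrium: buyers pay $39, suppliers receive $18, Q = 81. (Wedge: Pb − Ps = 21.)
Burden on buyers: $6; on suppliers: $15. (They sum to $21.)
The less price-elastic side of the market bears the larger share of a per-unit tax.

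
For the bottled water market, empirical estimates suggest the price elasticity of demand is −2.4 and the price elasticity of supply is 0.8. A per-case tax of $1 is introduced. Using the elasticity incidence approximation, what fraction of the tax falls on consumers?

Consumers' share ≈ 0.25.

Incidence ratio: consumers' share ≈ εs / (εs + |εd|) = 0.8 / (0.8 + 2.4) = 0.25.
Supply is the less elastic side, so consumers bear the smaller share.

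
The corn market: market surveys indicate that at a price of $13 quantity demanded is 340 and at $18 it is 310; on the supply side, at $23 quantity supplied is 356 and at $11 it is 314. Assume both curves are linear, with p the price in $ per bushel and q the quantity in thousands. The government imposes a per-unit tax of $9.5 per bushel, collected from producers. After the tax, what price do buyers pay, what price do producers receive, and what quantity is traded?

Demand slope: (310 − 340)/(18 − 13) = -6, so qd = 418 − 6p.
Supply slope: (314 − 356)/(11 − 23) = 3.5, so qs = 3.5p + 275.5.
Without the tax, 418 − 6p = 3.5p + 275.5 gives 9.5p = 142.5, so p* = $15 and q* = 328.
With the tax collected from producers, supply shifts: qs = 3.5(p − 9.5) + 275.5.
Solving gives q = 307 with buyers paying $18.5 and producers receiving $9 (the $9.5 wedge).
The less price-elastic side of the market bears the larger share of a per-unit tax.

Buyers pay $18.5; producers receive $9; quantity = 307.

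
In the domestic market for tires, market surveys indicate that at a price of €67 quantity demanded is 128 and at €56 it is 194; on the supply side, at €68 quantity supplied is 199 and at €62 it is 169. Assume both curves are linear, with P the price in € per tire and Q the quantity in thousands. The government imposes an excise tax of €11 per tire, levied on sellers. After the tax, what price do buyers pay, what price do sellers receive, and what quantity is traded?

Demand slope: (194 − 128)/(56 − 67) = -6, so Qd = 530 − 6P.
Supply slope: (169 − 199)/(62 − 68) = 5, so Qs = 5P − 141.
Without the tax, 530 − 6P = 5P − 141 gives 11P = 671, so P* = €61 and Q* = 164.
With the tax collected from sellers, supply shifts: Qs = 5(P − 11) − 141.
New equilibrium: buyers pay €66, sellers receive €55, Q = 134. (Wedge: Pb − Ps = 11.)

Buyers pay €66; sellers receive €55; quantity = 134.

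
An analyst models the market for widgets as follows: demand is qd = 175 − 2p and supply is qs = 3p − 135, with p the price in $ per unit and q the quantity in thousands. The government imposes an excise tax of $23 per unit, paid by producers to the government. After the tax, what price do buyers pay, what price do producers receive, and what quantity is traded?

Without the tax, 175 − 2p = 3p − 135 gives 5p = 310, so p* = $62 and q* = 51.
With the tax collected from producers, supply shifts: qs = 3(p − 23) − 135.
New equilibrium: buyers pay $75.8, producers receive $52.8, q = 23.4. (Wedge: pb − ps = 23.)

Buyers pay $75.8; producers receive $52.8; quantity = 23.4.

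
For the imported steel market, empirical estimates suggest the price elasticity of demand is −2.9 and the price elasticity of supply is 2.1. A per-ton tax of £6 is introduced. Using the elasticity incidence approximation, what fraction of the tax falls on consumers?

Incidence ratio: consumers' share ≈ εs / (εs + |εd|) = 2.1 / (2.1 + 2.9) = 0.42.
Supply is the less elastic side, so consumers bear the smaller share.

Consumers' share ≈ 0.42.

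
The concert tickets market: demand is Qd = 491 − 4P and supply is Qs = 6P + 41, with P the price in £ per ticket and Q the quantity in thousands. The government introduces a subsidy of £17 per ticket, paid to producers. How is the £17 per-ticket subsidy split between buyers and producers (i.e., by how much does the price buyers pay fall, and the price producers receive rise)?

Before the subsidy: set 491 − 4P = 6P + 41 → P* = £45, Q* = 311.
With a per-unit subsidy paid to producers, each receives P + 17 per unit sold, so supply becomes Qs = 6(P + 17) + 41.
New equilibrium: buyers pay £34.8, producers receive £51.8, Q = 351.8. (Wedge: Pb − Ps = −17.)
Gain to buyers: £10.2; to producers: £6.8. (They sum to £17.)

Buyers gain £10.2 per ticket; producers gain £6.8 per ticket.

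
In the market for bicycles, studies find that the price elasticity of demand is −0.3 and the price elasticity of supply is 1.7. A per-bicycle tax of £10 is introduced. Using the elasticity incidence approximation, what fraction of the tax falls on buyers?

Buyers' share ≈ 0.85.

Incidence ratio: buyers' share ≈ εs / (εs + |εd|) = 1.7 / (1.7 + 0.3) = 0.85.
Supply is the more elastic side, so buyers bear the larger share.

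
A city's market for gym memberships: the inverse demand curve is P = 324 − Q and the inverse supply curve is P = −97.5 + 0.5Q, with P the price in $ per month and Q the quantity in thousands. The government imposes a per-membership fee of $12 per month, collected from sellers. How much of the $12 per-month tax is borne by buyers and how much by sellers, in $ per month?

Buyers bear $8 per month; sellers bear $4 per month.

Rewrite in direct form: Qd = 324 − P and Qs = 2P + 195.
Before the tax: set 324 − P = 2P + 195 → P* = $43, Q* = 281.
With the tax collected from sellers, supply shifts: Qs = 2(P − 12) + 195.
Solving gives Q = 273 with buyers paying $51 and sellers receiving $39 (the $12 wedge).
Burden on buyers: $8; on sellers: $4. (They sum to $12.)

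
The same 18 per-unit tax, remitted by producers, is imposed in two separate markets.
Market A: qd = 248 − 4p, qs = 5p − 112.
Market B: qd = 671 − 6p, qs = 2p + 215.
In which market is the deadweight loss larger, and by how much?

Market A: pre-tax p* = 40, q* = 88; post-tax q = 48; deadweight loss = 360.
Market B: pre-tax p* = 57, q* = 329; post-tax q = 302; deadweight loss = 243.
Difference: 360 vs 243 → market A is larger by 117.

Market A, by 117.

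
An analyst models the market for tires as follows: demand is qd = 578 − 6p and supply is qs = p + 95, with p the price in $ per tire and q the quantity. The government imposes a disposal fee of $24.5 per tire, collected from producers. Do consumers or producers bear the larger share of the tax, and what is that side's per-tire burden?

Before the tax: set 578 − 6p = p + 95 → p* = $69, q* = 164.
With the tax collected from producers, supply shifts: qs = (p − 24.5) + 95.
Solving gives q = 143 with consumers paying $72.5 and producers receiving $48 (the $24.5 wedge).
Per-tire burden: consumers $3.5, producers $21.
Producers take the larger share because supply is less price-elastic here (demand slope 6 vs supply slope 1).
The less price-elastic side of the market bears the larger share of a per-unit tax.

Producers bear the larger share: $21 per tire.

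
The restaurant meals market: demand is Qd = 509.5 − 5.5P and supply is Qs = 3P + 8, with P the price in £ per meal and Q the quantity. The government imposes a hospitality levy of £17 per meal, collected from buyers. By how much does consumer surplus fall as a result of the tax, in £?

Without the tax, 509.5 − 5.5P = 3P + 8 gives 8.5P = 501.5, so P* = £59 and Q* = 185.
With the tax collected from buyers, demand (in seller-price terms) shifts: Qd = 509.5 − 5.5(P + 17).
New equilibrium: buyers pay £65, producers receive £48, Q = 152. (Wedge: Pb − Ps = 17.)
ΔCS is the trapezoid between Q = 152 and Q = 185 of height £6: ½ · (185 + 152) · 6 = £1011.

Consumer surplus falls by £1011.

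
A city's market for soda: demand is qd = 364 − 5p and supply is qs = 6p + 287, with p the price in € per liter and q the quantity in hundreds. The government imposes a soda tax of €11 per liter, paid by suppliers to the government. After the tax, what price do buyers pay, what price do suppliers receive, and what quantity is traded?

Buyers pay €13; suppliers receive €2; quantity = 299.

Before the tax: set 364 − 5p = 6p + 287 → p* = €7, q* = 329.
With the tax collected from suppliers, supply shifts: qs = 6(p − 11) + 287.
Solving gives q = 299 with buyers paying €13 and suppliers receiving €2 (the €11 wedge).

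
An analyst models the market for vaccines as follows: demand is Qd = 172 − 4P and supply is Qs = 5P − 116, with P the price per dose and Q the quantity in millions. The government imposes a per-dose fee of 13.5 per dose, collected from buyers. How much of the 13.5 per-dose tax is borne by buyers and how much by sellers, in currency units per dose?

Buyers bear 7.5 per dose; sellers bear 6 per dose.

Without the tax, 172 − 4P = 5P − 116 gives 9P = 288, so P* = 32 and Q* = 44.
With the tax collected from buyers, demand (in seller-price terms) shifts: Qd = 172 − 4(P + 13.5).
Solving gives Q = 14 with buyers paying 39.5 and sellers receiving 26 (the 13.5 wedge).
Burden on buyers: 7.5; on sellers: 6. (They sum to 13.5.)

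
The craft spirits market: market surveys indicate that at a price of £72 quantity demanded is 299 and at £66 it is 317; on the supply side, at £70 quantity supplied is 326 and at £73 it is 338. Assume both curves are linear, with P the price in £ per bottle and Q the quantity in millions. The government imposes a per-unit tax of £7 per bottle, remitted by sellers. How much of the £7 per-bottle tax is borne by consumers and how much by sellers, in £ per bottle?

Demand slope: (317 − 299)/(66 − 72) = -3, so Qd = 515 − 3P.
Supply slope: (338 − 326)/(73 − 70) = 4, so Qs = 4P + 46.
Before the tax: set 515 − 3P = 4P + 46 → P* = £67, Q* = 314.
With the tax collected from sellers, supply shifts: Qs = 4(P − 7) + 46.
Solving gives Q = 302 with consumers paying £71 and sellers receiving £64 (the £7 wedge).
Burden on consumers: £4; on sellers: £3. (They sum to £7.)
The less price-elastic side of the market bears the larger share of a per-unit tax.

Consumers bear £4 per bottle; sellers bear £3 per bottle.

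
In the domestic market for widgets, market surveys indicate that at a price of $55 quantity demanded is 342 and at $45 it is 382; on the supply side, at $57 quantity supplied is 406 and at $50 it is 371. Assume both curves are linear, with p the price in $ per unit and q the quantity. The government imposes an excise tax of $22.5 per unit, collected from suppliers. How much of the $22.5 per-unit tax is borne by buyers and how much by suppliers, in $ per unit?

Buyers bear $12.5 per unit; suppliers bear $10 per unit.

Demand slope: (382 − 342)/(45 − 55) = -4, so qd = 562 − 4p.
Supply slope: (371 − 406)/(50 − 57) = 5, so qs = 5p + 121.
Without the tax, 562 − 4p = 5p + 121 gives 9p = 441, so p* = $49 and q* = 366.
With the tax collected from suppliers, supply shifts: qs = 5(p − 22.5) + 121.
New equilibrium: buyers pay $61.5, suppliers receive $39, q = 316. (Wedge: pb − ps = 22.5.)
Burden on buyers: $12.5; on suppliers: $10. (They sum to $22.5.)
The less price-elastic side of the market bears the larger share of a per-unit tax.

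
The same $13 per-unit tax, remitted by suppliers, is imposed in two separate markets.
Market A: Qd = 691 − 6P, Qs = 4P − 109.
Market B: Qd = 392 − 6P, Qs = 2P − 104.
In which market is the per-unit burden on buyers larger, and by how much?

Market A: pre-tax P* = $80, Q* = 211; post-tax Q = 179.8; per-unit burden on buyers = $5.2.
Market B: pre-tax P* = $62, Q* = 20; post-tax Q = 0.5; per-unit burden on buyers = $3.25.
Difference: $5.2 vs $3.25 → market A is larger by $1.95.

Market A, by $1.95.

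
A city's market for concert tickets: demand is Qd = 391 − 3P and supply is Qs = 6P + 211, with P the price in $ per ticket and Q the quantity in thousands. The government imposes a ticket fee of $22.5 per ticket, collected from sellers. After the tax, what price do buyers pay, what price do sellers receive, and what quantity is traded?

Before the tax: set 391 − 3P = 6P + 211 → P* = $20, Q* = 331.
With the tax collected from sellers, supply shifts: Qs = 6(P − 22.5) + 211.
New equilibrium: buyers pay $35, sellers receive $12.5, Q = 286. (Wedge: Pb − Ps = 22.5.)
The less price-elastic side of the market bears the larger share of a per-unit tax.

Buyers pay $35; sellers receive $12.5; quantity = 286.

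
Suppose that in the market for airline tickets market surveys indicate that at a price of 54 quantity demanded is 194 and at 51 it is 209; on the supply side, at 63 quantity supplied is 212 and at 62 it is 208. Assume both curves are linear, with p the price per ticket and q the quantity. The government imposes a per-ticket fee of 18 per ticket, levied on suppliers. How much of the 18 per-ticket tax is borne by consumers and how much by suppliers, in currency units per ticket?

Demand slope: (209 − 194)/(51 − 54) = -5, so qd = 464 − 5p.
Supply slope: (208 − 212)/(62 − 63) = 4, so qs = 4p − 40.
Before the tax: set 464 − 5p = 4p − 40 → p* = 56, q* = 184.
With the tax collected from suppliers, supply shifts: qs = 4(p − 18) − 40.
New equilibrium: consumers pay 64, suppliers receive 46, q = 144. (Wedge: pb − ps = 18.)
Burden on consumers: 8; on suppliers: 10. (They sum to 18.)
The less price-elastic side of the market bears the larger share of a per-unit tax.

Consumers bear 8 per ticket; suppliers bear 10 per ticket.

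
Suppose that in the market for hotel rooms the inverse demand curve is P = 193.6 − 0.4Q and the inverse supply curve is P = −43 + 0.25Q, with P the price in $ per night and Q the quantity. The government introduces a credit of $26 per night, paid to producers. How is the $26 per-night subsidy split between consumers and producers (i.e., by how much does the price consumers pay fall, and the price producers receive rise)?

Consumers gain $16 per night; producers gain $10 per night.

Inverting to Q(P) form: Qd = 484 − 2.5P; Qs = 4P + 172.
Before the subsidy: set 484 − 2.5P = 4P + 172 → P* = $48, Q* = 364.
With a per-unit subsidy paid to producers, each receives P + 26 per unit sold, so supply becomes Qs = 4(P + 26) + 172.
Solving gives Q = 404 with consumers paying $32 and producers receiving $58 (the $26 wedge).
Gain to consumers: $16; to producers: $10. (They sum to $26.)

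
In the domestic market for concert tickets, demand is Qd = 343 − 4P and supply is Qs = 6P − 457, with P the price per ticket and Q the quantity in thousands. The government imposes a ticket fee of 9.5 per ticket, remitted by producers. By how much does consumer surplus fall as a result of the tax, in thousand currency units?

Without the tax, 343 − 4P = 6P − 457 gives 10P = 800, so P* = 80 and Q* = 23.
With the tax collected from producers, supply shifts: Qs = 6(P − 9.5) − 457.
New equilibrium: buyers pay 85.7, producers receive 76.2, Q = 0.2. (Wedge: Pb − Ps = 9.5.)
ΔCS is the trapezoid between Q = 0.2 and Q = 23 of height 5.7: ½ · (23 + 0.2) · 5.7 = 66.12.

Consumer surplus falls by 66.12 thousand.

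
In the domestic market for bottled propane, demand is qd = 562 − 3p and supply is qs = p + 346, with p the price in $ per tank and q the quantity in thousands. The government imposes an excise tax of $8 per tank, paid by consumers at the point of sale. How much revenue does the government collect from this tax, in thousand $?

Before the tax: set 562 − 3p = p + 346 → p* = $54, q* = 400.
With the tax collected from consumers, demand (in seller-price terms) shifts: qd = 562 − 3(p + 8).
New equilibrium: consumers pay $56, producers receive $48, q = 394. (Wedge: pb − ps = 8.)
Revenue = t · Q = 8 · 394 = $3152.

Tax revenue = $3152 thousand.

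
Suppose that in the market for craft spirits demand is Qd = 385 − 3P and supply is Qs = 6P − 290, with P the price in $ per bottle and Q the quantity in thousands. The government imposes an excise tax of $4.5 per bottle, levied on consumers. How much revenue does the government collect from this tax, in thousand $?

Tax revenue = $679.5 thousand.

Before the tax: set 385 − 3P = 6P − 290 → P* = $75, Q* = 160.
With the tax collected from consumers, demand (in seller-price terms) shifts: Qd = 385 − 3(P + 4.5).
Solving gives Q = 151 with consumers paying $78 and suppliers receiving $73.5 (the $4.5 wedge).
Revenue = t · Q = 4.5 · 151 = $679.5.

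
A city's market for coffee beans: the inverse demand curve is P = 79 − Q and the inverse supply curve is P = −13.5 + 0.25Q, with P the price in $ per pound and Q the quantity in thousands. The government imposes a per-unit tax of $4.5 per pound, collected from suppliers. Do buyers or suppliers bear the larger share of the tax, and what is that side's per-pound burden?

Rewrite in direct form: Qd = 79 − P and Qs = 4P + 54.
Without the tax, 79 − P = 4P + 54 gives 5P = 25, so P* = $5 and Q* = 74.
With the tax collected from suppliers, supply shifts: Qs = 4(P − 4.5) + 54.
Solving gives Q = 70.4 with buyers paying $8.6 and suppliers receiving $4.1 (the $4.5 wedge).
Per-pound burden: buyers $3.6, suppliers $0.9.
Buyers take the larger share because demand is less price-elastic here (demand slope 1 vs supply slope 4).
The less price-elastic side of the market bears the larger share of a per-unit tax.

Buyers bear the larger share: $3.6 per pound.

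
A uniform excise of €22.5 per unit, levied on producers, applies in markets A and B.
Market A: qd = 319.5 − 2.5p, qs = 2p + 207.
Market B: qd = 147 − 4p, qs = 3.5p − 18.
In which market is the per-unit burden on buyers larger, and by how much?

Market B, by €0.5.

Market A: pre-tax p* = €25, q* = 257; post-tax q = 232; per-unit burden on buyers = €10.
Market B: pre-tax p* = €22, q* = 59; post-tax q = 17; per-unit burden on buyers = €10.5.
Difference: €10 vs €10.5 → market B is larger by €0.5.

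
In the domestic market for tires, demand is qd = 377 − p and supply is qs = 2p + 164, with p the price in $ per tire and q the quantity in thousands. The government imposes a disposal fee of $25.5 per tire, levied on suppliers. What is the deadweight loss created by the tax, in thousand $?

Deadweight loss = $216.75 thousand.

Before the tax: set 377 − p = 2p + 164 → p* = $71, q* = 306.
With the tax collected from suppliers, supply shifts: qs = 2(p − 25.5) + 164.
New equilibrium: buyers pay $88, suppliers receive $62.5, q = 289. (Wedge: pb − ps = 25.5.)
Quantity falls by |ΔQ| = |306 − 289| = 17.
DWL = ½ · t · |ΔQ| = ½ · 25.5 · 17 = $216.75.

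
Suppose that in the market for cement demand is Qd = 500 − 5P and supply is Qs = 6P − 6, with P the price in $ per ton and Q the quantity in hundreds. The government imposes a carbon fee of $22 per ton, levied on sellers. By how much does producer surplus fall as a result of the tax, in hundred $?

Before the tax: set 500 − 5P = 6P − 6 → P* = $46, Q* = 270.
With the tax collected from sellers, supply shifts: Qs = 6(P − 22) − 6.
New equilibrium: buyers pay $58, sellers receive $36, Q = 210. (Wedge: Pb − Ps = 22.)
ΔPS is the trapezoid between Q = 210 and Q = 270 of height $10: ½ · (270 + 210) · 10 = $2400.

Producer surplus falls by $2400 hundred.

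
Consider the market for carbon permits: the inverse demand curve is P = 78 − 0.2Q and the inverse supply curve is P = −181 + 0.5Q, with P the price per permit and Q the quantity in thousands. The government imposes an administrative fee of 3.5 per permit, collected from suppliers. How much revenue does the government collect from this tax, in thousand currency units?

Tax revenue = 1277.5 thousand.

Rewrite in direct form: Qd = 390 − 5P and Qs = 2P + 362.
Without the tax, 390 − 5P = 2P + 362 gives 7P = 28, so P* = 4 and Q* = 370.
With the tax collected from suppliers, supply shifts: Qs = 2(P − 3.5) + 362.
New equilibrium: consumers pay 5, suppliers receive 1.5, Q = 365. (Wedge: Pb − Ps = 3.5.)
Revenue = t · Q = 3.5 · 365 = 1277.5.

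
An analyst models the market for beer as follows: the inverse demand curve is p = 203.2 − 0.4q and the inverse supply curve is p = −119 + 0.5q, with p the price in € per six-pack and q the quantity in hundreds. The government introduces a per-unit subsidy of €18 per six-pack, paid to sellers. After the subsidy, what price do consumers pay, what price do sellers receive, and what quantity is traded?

Inverting to q(p) form: qd = 508 − 2.5p; qs = 2p + 238.
Before the subsidy: set 508 − 2.5p = 2p + 238 → p* = €60, q* = 358.
With a per-unit subsidy paid to sellers, each receives p + 18 per unit sold, so supply becomes qs = 2(p + 18) + 238.
Solving gives q = 378 with consumers paying €52 and sellers receiving €70 (the €18 wedge).

Consumers pay €52; sellers receive €70; quantity = 378.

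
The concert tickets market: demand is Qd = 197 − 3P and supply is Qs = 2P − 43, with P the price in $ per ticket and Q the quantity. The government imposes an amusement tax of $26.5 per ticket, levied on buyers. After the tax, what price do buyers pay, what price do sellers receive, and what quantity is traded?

Buyers pay $58.6; sellers receive $32.1; quantity = 21.2.

Before the tax: set 197 − 3P = 2P − 43 → P* = $48, Q* = 53.
With the tax collected from buyers, demand (in seller-price terms) shifts: Qd = 197 − 3(P + 26.5).
New equilibrium: buyers pay $58.6, sellers receive $32.1, Q = 21.2. (Wedge: Pb − Ps = 26.5.)
The less price-elastic side of the market bears the larger share of a per-unit tax.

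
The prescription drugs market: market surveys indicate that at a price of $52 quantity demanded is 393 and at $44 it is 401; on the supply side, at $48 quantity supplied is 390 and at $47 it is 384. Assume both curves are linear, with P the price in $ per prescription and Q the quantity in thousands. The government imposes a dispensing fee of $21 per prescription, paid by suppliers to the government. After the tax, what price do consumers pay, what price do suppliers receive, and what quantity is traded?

Consumers pay $67; suppliers receive $46; quantity = 378.

Demand slope: (401 − 393)/(44 − 52) = -1, so Qd = 445 − P.
Supply slope: (384 − 390)/(47 − 48) = 6, so Qs = 6P + 102.
Without the tax, 445 − P = 6P + 102 gives 7P = 343, so P* = $49 and Q* = 396.
With the tax collected from suppliers, supply shifts: Qs = 6(P − 21) + 102.
New equilibrium: consumers pay $67, suppliers receive $46, Q = 378. (Wedge: Pb − Ps = 21.)
The less price-elastic side of the market bears the larger share of a per-unit tax.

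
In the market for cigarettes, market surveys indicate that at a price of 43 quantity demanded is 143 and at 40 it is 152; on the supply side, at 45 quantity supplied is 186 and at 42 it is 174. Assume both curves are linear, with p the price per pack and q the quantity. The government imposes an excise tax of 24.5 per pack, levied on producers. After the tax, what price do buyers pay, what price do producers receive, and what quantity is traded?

Demand slope: (152 − 143)/(40 − 43) = -3, so qd = 272 − 3p.
Supply slope: (174 − 186)/(42 − 45) = 4, so qs = 4p + 6.
Without the tax, 272 − 3p = 4p + 6 gives 7p = 266, so p* = 38 and q* = 158.
With the tax collected from producers, supply shifts: qs = 4(p − 24.5) + 6.
New equilibrium: buyers pay 52, producers receive 27.5, q = 116. (Wedge: pb − ps = 24.5.)
The less price-elastic side of the market bears the larger share of a per-unit tax.

Buyers pay 52; producers receive 27.5; quantity = 116.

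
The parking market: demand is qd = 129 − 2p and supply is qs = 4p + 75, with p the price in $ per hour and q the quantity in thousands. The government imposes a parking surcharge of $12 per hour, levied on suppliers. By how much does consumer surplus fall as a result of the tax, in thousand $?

Consumer surplus falls by $824 thousand.

Before the tax: set 129 − 2p = 4p + 75 → p* = $9, q* = 111.
With the tax collected from suppliers, supply shifts: qs = 4(p − 12) + 75.
New equilibrium: buyers pay $17, suppliers receive $5, q = 95. (Wedge: pb − ps = 12.)
ΔCS is the trapezoid between Q = 95 and Q = 111 of height $8: ½ · (111 + 95) · 8 = $824.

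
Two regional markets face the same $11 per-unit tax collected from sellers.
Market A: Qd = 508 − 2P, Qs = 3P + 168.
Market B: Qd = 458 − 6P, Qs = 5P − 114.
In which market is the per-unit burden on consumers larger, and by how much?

Market A: pre-tax P* = $68, Q* = 372; post-tax Q = 358.8; per-unit burden on consumers = $6.6.
Market B: pre-tax P* = $52, Q* = 146; post-tax Q = 116; per-unit burden on consumers = $5.
Difference: $6.6 vs $5 → market A is larger by $1.6.

Market A, by $1.6.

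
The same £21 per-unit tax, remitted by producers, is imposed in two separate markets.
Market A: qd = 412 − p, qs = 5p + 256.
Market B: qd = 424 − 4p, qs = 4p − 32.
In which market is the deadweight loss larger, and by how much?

Market B, by £257.25.

Market A: pre-tax p* = £26, q* = 386; post-tax q = 368.5; deadweight loss = £183.75.
Market B: pre-tax p* = £57, q* = 196; post-tax q = 154; deadweight loss = £441.
Difference: £183.75 vs £441 → market B is larger by £257.25.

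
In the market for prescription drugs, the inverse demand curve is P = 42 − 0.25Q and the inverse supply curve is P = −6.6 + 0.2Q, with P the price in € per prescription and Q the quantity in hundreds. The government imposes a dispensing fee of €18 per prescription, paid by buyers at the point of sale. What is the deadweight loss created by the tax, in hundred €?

Inverting to Q(P) form: Qd = 168 − 4P; Qs = 5P + 33.
Before the tax: set 168 − 4P = 5P + 33 → P* = €15, Q* = 108.
With the tax collected from buyers, demand (in seller-price terms) shifts: Qd = 168 − 4(P + 18).
Solving gives Q = 68 with buyers paying €25 and sellers receiving €7 (the €18 wedge).
Quantity falls by |ΔQ| = |108 − 68| = 40.
DWL = ½ · t · |ΔQ| = ½ · 18 · 40 = €360.

Deadweight loss = €360 hundred.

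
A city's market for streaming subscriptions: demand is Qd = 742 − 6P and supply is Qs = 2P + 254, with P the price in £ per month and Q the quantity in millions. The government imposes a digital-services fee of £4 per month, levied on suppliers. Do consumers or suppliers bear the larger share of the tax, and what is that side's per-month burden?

Before the tax: set 742 − 6P = 2P + 254 → P* = £61, Q* = 376.
With the tax collected from suppliers, supply shifts: Qs = 2(P − 4) + 254.
New equilibrium: consumers pay £62, suppliers receive £58, Q = 370. (Wedge: Pb − Ps = 4.)
Per-month burden: consumers £1, suppliers £3.
Suppliers take the larger share because supply is less price-elastic here (demand slope 6 vs supply slope 2).
The less price-elastic side of the market bears the larger share of a per-unit tax.

Suppliers bear the larger share: £3 per month.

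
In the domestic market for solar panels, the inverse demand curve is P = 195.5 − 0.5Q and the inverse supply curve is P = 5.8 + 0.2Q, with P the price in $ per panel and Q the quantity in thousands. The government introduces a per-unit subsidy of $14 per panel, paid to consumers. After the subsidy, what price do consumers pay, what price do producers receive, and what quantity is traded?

Consumers pay $50; producers receive $64; quantity = 291.

Rewrite in direct form: Qd = 391 − 2P and Qs = 5P − 29.
Without the subsidy, 391 − 2P = 5P − 29 gives 7P = 420, so P* = $60 and Q* = 271.
With a per-unit subsidy paid to consumers, each effectively pays P − 14, so demand becomes Qd = 391 − 2(P − 14).
Solving gives Q = 291 with consumers paying $50 and producers receiving $64 (the $14 wedge).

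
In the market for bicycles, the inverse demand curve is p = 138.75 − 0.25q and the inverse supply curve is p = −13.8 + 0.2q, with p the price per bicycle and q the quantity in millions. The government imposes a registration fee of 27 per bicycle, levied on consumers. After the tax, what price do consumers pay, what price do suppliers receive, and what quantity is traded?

Rewrite in direct form: qd = 555 − 4p and qs = 5p + 69.
Without the tax, 555 − 4p = 5p + 69 gives 9p = 486, so p* = 54 and q* = 339.
With the tax collected from consumers, demand (in seller-price terms) shifts: qd = 555 − 4(p + 27).
Solving gives q = 279 with consumers paying 69 and suppliers receiving 42 (the 27 wedge).

Consumers pay 69; suppliers receive 42; quantity = 279.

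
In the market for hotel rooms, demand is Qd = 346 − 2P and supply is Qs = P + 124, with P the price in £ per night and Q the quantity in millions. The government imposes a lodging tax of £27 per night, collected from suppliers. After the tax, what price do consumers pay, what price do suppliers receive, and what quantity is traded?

Consumers pay £83; suppliers receive £56; quantity = 180.

Before the tax: set 346 − 2P = P + 124 → P* = £74, Q* = 198.
With the tax collected from suppliers, supply shifts: Qs = (P − 27) + 124.
Solving gives Q = 180 with consumers paying £83 and suppliers receiving £56 (the £27 wedge).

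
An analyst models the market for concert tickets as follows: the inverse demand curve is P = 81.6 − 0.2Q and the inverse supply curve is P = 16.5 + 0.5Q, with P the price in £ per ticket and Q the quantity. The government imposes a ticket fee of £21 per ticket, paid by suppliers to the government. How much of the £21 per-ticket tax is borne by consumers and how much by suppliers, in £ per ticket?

Rewrite in direct form: Qd = 408 − 5P and Qs = 2P − 33.
Before the tax: set 408 − 5P = 2P − 33 → P* = £63, Q* = 93.
With the tax collected from suppliers, supply shifts: Qs = 2(P − 21) − 33.
New equilibrium: consumers pay £69, suppliers receive £48, Q = 63. (Wedge: Pb − Ps = 21.)
Burden on consumers: £6; on suppliers: £15. (They sum to £21.)
The less price-elastic side of the market bears the larger share of a per-unit tax.

Consumers bear £6 per ticket; suppliers bear £15 per ticket.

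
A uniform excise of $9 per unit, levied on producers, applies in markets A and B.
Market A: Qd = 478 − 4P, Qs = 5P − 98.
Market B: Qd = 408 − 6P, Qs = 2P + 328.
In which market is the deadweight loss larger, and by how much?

Market A, by $29.25.

Market A: pre-tax P* = $64, Q* = 222; post-tax Q = 202; deadweight loss = $90.
Market B: pre-tax P* = $10, Q* = 348; post-tax Q = 334.5; deadweight loss = $60.75.
Difference: $90 vs $60.75 → market A is larger by $29.25.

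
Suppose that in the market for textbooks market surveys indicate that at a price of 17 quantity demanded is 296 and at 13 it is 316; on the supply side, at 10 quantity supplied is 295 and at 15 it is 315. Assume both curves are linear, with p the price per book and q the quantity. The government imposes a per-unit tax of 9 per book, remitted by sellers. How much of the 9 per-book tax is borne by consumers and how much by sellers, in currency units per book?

Consumers bear 4 per book; sellers bear 5 per book.

Demand slope: (316 − 296)/(13 − 17) = -5, so qd = 381 − 5p.
Supply slope: (315 − 295)/(15 − 10) = 4, so qs = 4p + 255.
Without the tax, 381 − 5p = 4p + 255 gives 9p = 126, so p* = 14 and q* = 311.
With the tax collected from sellers, supply shifts: qs = 4(p − 9) + 255.
New equilibrium: consumers pay 18, sellers receive 9, q = 291. (Wedge: pb − ps = 9.)
Burden on consumers: 4; on sellers: 5. (They sum to 9.)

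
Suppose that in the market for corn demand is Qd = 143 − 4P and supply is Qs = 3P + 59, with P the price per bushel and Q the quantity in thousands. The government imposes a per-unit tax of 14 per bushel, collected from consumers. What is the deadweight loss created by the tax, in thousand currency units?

Without the tax, 143 − 4P = 3P + 59 gives 7P = 84, so P* = 12 and Q* = 95.
With the tax collected from consumers, demand (in seller-price terms) shifts: Qd = 143 − 4(P + 14).
Solving gives Q = 71 with consumers paying 18 and sellers receiving 4 (the 14 wedge).
Quantity falls by |ΔQ| = |95 − 71| = 24.
DWL = ½ · t · |ΔQ| = ½ · 14 · 24 = 168.

Deadweight loss = 168 thousand.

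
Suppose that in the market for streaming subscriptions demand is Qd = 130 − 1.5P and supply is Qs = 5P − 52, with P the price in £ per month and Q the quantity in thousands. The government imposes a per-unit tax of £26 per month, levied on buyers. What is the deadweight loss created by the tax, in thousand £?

Deadweight loss = £390 thousand.

Without the tax, 130 − 1.5P = 5P − 52 gives 6.5P = 182, so P* = £28 and Q* = 88.
With the tax collected from buyers, demand (in seller-price terms) shifts: Qd = 130 − 1.5(P + 26).
New equilibrium: buyers pay £48, suppliers receive £22, Q = 58. (Wedge: Pb − Ps = 26.)
Quantity falls by |ΔQ| = |88 − 58| = 30.
DWL = ½ · t · |ΔQ| = ½ · 26 · 30 = £390.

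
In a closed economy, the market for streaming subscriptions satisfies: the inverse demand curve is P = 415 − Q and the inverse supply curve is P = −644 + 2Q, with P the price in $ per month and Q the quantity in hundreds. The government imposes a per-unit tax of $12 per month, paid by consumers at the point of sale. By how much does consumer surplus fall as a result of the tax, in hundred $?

Consumer surplus falls by $1404 hundred.

Inverting to Q(P) form: Qd = 415 − P; Qs = 0.5P + 322.
Without the tax, 415 − P = 0.5P + 322 gives 1.5P = 93, so P* = $62 and Q* = 353.
With the tax collected from consumers, demand (in seller-price terms) shifts: Qd = 415 − (P + 12).
New equilibrium: consumers pay $66, producers receive $54, Q = 349. (Wedge: Pb − Ps = 12.)
ΔCS is the trapezoid between Q = 349 and Q = 353 of height $4: ½ · (353 + 349) · 4 = $1404.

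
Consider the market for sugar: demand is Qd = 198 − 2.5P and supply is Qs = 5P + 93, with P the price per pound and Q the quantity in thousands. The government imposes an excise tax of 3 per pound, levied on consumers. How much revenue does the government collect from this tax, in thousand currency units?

Without the tax, 198 − 2.5P = 5P + 93 gives 7.5P = 105, so P* = 14 and Q* = 163.
With the tax collected from consumers, demand (in seller-price terms) shifts: Qd = 198 − 2.5(P + 3).
New equilibrium: consumers pay 16, sellers receive 13, Q = 158. (Wedge: Pb − Ps = 3.)
Revenue = t · Q = 3 · 158 = 474.

Tax revenue = 474 thousand.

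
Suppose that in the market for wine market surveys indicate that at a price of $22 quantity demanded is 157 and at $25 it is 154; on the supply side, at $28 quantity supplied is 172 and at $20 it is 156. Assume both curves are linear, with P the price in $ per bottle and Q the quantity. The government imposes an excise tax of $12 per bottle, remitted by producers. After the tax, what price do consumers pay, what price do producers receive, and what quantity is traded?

Consumers pay $29; producers receive $17; quantity = 150.

Demand slope: (154 − 157)/(25 − 22) = -1, so Qd = 179 − P.
Supply slope: (156 − 172)/(20 − 28) = 2, so Qs = 2P + 116.
Before the tax: set 179 − P = 2P + 116 → P* = $21, Q* = 158.
With the tax collected from producers, supply shifts: Qs = 2(P − 12) + 116.
New equilibrium: consumers pay $29, producers receive $17, Q = 150. (Wedge: Pb − Ps = 12.)
The less price-elastic side of the market bears the larger share of a per-unit tax.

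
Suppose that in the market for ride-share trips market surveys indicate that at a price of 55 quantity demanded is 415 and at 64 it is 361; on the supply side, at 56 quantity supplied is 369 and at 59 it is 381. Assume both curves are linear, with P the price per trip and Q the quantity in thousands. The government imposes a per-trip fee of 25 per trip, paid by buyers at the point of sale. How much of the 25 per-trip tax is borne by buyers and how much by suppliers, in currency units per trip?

Buyers bear 10 per trip; suppliers bear 15 per trip.

Demand slope: (361 − 415)/(64 − 55) = -6, so Qd = 745 − 6P.
Supply slope: (381 − 369)/(59 − 56) = 4, so Qs = 4P + 145.
Without the tax, 745 − 6P = 4P + 145 gives 10P = 600, so P* = 60 and Q* = 385.
With the tax collected from buyers, demand (in seller-price terms) shifts: Qd = 745 − 6(P + 25).
Solving gives Q = 325 with buyers paying 70 and suppliers receiving 45 (the 25 wedge).
Burden on buyers: 10; on suppliers: 15. (They sum to 25.)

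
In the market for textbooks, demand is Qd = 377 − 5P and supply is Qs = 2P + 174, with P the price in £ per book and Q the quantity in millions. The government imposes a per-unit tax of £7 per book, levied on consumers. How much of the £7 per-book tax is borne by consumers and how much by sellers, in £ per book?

Before the tax: set 377 − 5P = 2P + 174 → P* = £29, Q* = 232.
With the tax collected from consumers, demand (in seller-price terms) shifts: Qd = 377 − 5(P + 7).
New equilibrium: consumers pay £31, sellers receive £24, Q = 222. (Wedge: Pb − Ps = 7.)
Burden on consumers: £2; on sellers: £5. (They sum to £7.)
The less price-elastic side of the market bears the larger share of a per-unit tax.

Consumers bear £2 per book; sellers bear £5 per book.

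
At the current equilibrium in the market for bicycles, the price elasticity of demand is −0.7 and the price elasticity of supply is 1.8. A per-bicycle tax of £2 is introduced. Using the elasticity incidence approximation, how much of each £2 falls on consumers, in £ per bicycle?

Consumers bear ≈ £1.44 per bicycle.

Incidence ratio: consumers' share ≈ εs / (εs + |εd|) = 1.8 / (1.8 + 0.7) = 0.72.
So consumers bear ≈ 0.72 × £2 = £1.44; sellers bear £0.56.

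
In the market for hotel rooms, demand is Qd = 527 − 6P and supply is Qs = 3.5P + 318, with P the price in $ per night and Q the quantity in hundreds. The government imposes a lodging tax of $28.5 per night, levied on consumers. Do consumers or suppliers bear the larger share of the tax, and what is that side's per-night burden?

Suppliers bear the larger share: $18 per night.

Without the tax, 527 − 6P = 3.5P + 318 gives 9.5P = 209, so P* = $22 and Q* = 395.
With the tax collected from consumers, demand (in seller-price terms) shifts: Qd = 527 − 6(P + 28.5).
Solving gives Q = 332 with consumers paying $32.5 and suppliers receiving $4 (the $28.5 wedge).
Per-night burden: consumers $10.5, suppliers $18.
Suppliers take the larger share because supply is less price-elastic here (demand slope 6 vs supply slope 3.5).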